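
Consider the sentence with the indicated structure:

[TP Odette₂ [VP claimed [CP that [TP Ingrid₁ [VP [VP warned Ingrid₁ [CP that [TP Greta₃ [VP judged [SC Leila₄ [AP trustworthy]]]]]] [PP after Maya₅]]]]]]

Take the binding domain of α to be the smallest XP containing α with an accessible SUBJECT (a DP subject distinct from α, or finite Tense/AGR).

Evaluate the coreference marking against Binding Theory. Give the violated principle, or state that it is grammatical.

The two coindexed NPs are *Ingrid₁* (the higher occurrence) and *Ingrid₁* (the lower occurrence).
*Ingrid₁* (the lower occurrence) is an R-expression. Principle C requires it to be free everywhere.
*Ingrid₁* (the higher occurrence) c-commands it and carries the same index.
The R-expression is bound → Principle C violation.

Principle C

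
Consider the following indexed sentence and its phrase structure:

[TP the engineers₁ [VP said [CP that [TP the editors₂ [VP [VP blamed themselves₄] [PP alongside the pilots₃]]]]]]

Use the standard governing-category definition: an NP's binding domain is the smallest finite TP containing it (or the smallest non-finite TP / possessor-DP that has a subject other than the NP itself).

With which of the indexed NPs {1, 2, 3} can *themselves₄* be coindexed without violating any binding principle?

{2}

*themselves* is an anaphor, so Principle A applies: it must be bound in its binding domain.
Binding domain of *themselves₄*: the embedded TP, whose subject is the editors₂.
*the engineers₁* c-commands the anaphor but is outside its binding domain → cannot satisfy Principle A.
*the editors₂* c-commands the anaphor within its binding domain → licit binder.
*the pilots₃* does not c-command the anaphor → cannot bind it.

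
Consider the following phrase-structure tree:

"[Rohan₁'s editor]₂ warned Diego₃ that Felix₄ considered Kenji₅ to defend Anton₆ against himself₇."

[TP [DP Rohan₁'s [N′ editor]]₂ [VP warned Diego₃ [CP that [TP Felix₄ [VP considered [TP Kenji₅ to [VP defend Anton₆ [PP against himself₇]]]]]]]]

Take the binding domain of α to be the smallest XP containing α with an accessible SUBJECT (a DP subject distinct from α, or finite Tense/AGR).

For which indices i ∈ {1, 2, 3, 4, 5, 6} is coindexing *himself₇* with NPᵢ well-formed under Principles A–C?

*himself* is an anaphor, so Principle A applies: it must be bound in its binding domain.
Binding domain of *himself₇*: the embedded TP, whose subject is Kenji₅.
*Rohan₁* does not c-command the anaphor → cannot bind it.
*[Rohan₁'s editor]₂* c-commands the anaphor but is outside its binding domain → cannot satisfy Principle A.
*Diego₃* c-commands the anaphor but is outside its binding domain → cannot satisfy Principle A.
*Felix₄* c-commands the anaphor but is outside its binding domain → cannot satisfy Principle A.
*Kenji₅* c-commands the anaphor within its binding domain → licit binder.
*Anton₆* c-commands the anaphor within its binding domain → licit binder.

{5, 6}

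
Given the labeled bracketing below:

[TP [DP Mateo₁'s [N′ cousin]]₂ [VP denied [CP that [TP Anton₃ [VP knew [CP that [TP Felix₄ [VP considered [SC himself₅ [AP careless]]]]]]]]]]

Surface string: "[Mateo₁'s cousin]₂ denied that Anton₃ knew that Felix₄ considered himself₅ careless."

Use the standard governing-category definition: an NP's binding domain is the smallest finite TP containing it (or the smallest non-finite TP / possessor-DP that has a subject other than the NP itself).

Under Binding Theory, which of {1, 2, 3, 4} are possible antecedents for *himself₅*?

{4}

*himself* is an anaphor, so Principle A applies: it must be bound in its binding domain.
Binding domain of *himself₅*: the embedded TP, whose subject is Felix₄.
*Mateo₁* does not c-command the anaphor → cannot bind it.
*[Mateo₁'s cousin]₂* c-commands the anaphor but is outside its binding domain → cannot satisfy Principle A.
*Anton₃* c-commands the anaphor but is outside its binding domain → cannot satisfy Principle A.
*Felix₄* c-commands the anaphor within its binding domain → licit binder.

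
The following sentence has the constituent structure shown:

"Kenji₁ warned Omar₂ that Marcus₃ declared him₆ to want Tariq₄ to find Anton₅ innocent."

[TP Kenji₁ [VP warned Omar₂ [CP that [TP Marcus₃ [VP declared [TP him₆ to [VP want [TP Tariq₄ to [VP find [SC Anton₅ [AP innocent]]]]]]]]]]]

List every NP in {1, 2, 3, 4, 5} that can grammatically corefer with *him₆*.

{1, 2}

*him* is a pronoun, so Principle B applies: it must be free in its binding domain.
Binding domain of *him₆*: the embedded TP, whose subject is Marcus₃.
*Kenji₁* c-commands the pronoun but from outside its binding domain, and is not c-commanded by it → coindexation permitted.
*Omar₂* c-commands the pronoun but from outside its binding domain, and is not c-commanded by it → coindexation permitted.
*Marcus₃* c-commands the pronoun within its binding domain → coindexation would violate Principle B.
*Tariq₄*: the pronoun c-commands this R-expression → coindexation would violate Principle C on *Tariq₄*.
*Anton₅*: the pronoun c-commands this R-expression → coindexation would violate Principle C on *Anton₅*.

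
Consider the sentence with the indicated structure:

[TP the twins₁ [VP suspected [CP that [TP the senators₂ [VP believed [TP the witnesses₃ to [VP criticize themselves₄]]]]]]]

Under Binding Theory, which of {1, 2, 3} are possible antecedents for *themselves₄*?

{3}

*themselves* is an anaphor, so Principle A applies: it must be bound in its binding domain.
Binding domain of *themselves₄*: the embedded TP, whose subject is the witnesses₃.
*the twins₁* c-commands the anaphor but is outside its binding domain → cannot satisfy Principle A.
*the senators₂* c-commands the anaphor but is outside its binding domain → cannot satisfy Principle A.
*the witnesses₃* c-commands the anaphor within its binding domain → licit binder.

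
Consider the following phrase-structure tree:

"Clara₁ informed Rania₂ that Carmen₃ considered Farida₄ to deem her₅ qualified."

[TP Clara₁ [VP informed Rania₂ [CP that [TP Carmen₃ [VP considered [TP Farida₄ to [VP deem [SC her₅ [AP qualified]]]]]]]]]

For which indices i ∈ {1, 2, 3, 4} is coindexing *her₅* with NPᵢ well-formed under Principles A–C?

{1, 2, 3}

*her* is a pronoun, so Principle B applies: it must be free in its binding domain.
Binding domain of *her₅*: the embedded TP, whose subject is Farida₄.
*Clara₁* c-commands the pronoun but from outside its binding domain, and is not c-commanded by it → coindexation permitted.
*Rania₂* c-commands the pronoun but from outside its binding domain, and is not c-commanded by it → coindexation permitted.
*Carmen₃* c-commands the pronoun but from outside its binding domain, and is not c-commanded by it → coindexation permitted.
*Farida₄* c-commands the pronoun within its binding domain → coindexation would violate Principle B.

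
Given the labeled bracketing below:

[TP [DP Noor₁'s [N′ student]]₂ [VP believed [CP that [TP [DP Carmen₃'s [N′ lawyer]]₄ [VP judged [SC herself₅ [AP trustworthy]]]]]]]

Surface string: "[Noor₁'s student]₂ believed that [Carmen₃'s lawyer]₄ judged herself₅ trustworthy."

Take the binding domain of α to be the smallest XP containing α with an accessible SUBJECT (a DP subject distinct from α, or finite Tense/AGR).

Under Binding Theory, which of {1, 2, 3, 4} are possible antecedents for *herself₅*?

*herself* is an anaphor, so Principle A applies: it must be bound in its binding domain.
Binding domain of *herself₅*: the embedded TP, whose subject is [Carmen₃'s lawyer]₄.
*Noor₁* does not c-command the anaphor → cannot bind it.
*[Noor₁'s student]₂* c-commands the anaphor but is outside its binding domain → cannot satisfy Principle A.
*Carmen₃* does not c-command the anaphor → cannot bind it.
*[Carmen₃'s lawyer]₄* c-commands the anaphor within its binding domain → licit binder.

{4}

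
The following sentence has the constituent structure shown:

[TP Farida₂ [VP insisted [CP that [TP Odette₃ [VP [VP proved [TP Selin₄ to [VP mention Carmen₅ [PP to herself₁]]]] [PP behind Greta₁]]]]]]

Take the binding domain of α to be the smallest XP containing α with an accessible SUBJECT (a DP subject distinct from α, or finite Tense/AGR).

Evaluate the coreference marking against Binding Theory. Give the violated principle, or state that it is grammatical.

Principle A

The two coindexed NPs are *Greta₁* and *herself₁*.
*herself₁* is an anaphor. Principle A requires it to be bound within its binding domain — the embedded TP, whose subject is Selin₄.
Within that domain it is c-commanded by *Selin₄*, *Carmen₅*, none of which share its index.
*Greta₁* does not c-command the anaphor at all.
The anaphor is unbound in its domain → Principle A violation.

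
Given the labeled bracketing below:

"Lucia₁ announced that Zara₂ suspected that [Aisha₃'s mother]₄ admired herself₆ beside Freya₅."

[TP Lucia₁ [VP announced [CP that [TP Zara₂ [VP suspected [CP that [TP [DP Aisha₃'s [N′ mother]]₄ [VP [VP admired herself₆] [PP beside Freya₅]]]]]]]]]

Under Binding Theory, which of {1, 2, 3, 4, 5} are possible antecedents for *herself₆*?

*herself* is an anaphor, so Principle A applies: it must be bound in its binding domain.
Binding domain of *herself₆*: the embedded TP, whose subject is [Aisha₃'s mother]₄.
*Lucia₁* c-commands the anaphor but is outside its binding domain → cannot satisfy Principle A.
*Zara₂* c-commands the anaphor but is outside its binding domain → cannot satisfy Principle A.
*Aisha₃* does not c-command the anaphor → cannot bind it.
*[Aisha₃'s mother]₄* c-commands the anaphor within its binding domain → licit binder.
*Freya₅* does not c-command the anaphor → cannot bind it.

{4}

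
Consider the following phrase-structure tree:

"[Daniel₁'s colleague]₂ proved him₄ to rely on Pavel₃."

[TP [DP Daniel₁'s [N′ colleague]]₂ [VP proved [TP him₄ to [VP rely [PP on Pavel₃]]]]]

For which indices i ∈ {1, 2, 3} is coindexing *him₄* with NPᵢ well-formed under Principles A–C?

*him* is a pronoun, so Principle B applies: it must be free in its binding domain.
Binding domain of *him₄*: the matrix TP, whose subject is [Daniel₁'s colleague]₂.
*Daniel₁* and the pronoun do not c-command one another → neither Principle B nor Principle C is at stake; coindexation permitted.
*[Daniel₁'s colleague]₂* c-commands the pronoun within its binding domain → coindexation would violate Principle B.
*Pavel₃*: the pronoun c-commands this R-expression → coindexation would violate Principle C on *Pavel₃*.

{1}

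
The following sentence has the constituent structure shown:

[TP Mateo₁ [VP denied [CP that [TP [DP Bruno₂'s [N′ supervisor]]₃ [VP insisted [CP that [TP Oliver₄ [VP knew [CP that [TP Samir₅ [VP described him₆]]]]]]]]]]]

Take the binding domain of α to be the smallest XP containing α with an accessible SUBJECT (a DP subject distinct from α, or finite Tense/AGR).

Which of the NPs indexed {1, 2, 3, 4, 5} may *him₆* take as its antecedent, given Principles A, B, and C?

*him* is a pronoun, so Principle B applies: it must be free in its binding domain.
Binding domain of *him₆*: the embedded TP, whose subject is Samir₅.
*Mateo₁* c-commands the pronoun but from outside its binding domain, and is not c-commanded by it → coindexation permitted.
*Bruno₂* and the pronoun do not c-command one another → neither Principle B nor Principle C is at stake; coindexation permitted.
*[Bruno₂'s supervisor]₃* c-commands the pronoun but from outside its binding domain, and is not c-commanded by it → coindexation permitted.
*Oliver₄* c-commands the pronoun but from outside its binding domain, and is not c-commanded by it → coindexation permitted.
*Samir₅* c-commands the pronoun within its binding domain → coindexation would violate Principle B.

{1, 2, 3, 4}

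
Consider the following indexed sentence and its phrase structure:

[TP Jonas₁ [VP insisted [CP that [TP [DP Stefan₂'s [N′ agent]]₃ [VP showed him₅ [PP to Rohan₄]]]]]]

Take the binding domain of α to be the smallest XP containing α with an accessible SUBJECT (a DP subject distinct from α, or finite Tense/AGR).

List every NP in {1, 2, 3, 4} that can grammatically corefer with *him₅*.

*him* is a pronoun, so Principle B applies: it must be free in its binding domain.
Binding domain of *him₅*: the embedded TP, whose subject is [Stefan₂'s agent]₃.
*Jonas₁* c-commands the pronoun but from outside its binding domain, and is not c-commanded by it → coindexation permitted.
*Stefan₂* and the pronoun do not c-command one another → neither Principle B nor Principle C is at stake; coindexation permitted.
*[Stefan₂'s agent]₃* c-commands the pronoun within its binding domain → coindexation would violate Principle B.
*Rohan₄*: the pronoun c-commands this R-expression → coindexation would violate Principle C on *Rohan₄*.

{1, 2}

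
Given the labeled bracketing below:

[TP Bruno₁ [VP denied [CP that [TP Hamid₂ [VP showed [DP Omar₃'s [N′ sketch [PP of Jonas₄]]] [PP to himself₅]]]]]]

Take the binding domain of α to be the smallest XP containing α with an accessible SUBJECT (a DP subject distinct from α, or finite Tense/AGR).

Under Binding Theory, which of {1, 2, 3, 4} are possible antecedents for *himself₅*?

*himself* is an anaphor, so Principle A applies: it must be bound in its binding domain.
Binding domain of *himself₅*: the embedded TP, whose subject is Hamid₂.
*Bruno₁* c-commands the anaphor but is outside its binding domain → cannot satisfy Principle A.
*Hamid₂* c-commands the anaphor within its binding domain → licit binder.
*Omar₃* does not c-command the anaphor → cannot bind it.
*Jonas₄* does not c-command the anaphor → cannot bind it.

{2}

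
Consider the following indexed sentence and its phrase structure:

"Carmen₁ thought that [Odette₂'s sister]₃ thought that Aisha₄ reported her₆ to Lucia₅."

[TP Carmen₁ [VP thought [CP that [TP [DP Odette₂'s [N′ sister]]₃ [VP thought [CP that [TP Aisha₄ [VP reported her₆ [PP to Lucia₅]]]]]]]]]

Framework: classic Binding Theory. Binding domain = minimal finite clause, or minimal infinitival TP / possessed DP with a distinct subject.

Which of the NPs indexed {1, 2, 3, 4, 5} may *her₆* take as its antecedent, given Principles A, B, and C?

{1, 2, 3}

*her* is a pronoun, so Principle B applies: it must be free in its binding domain.
Binding domain of *her₆*: the embedded TP, whose subject is Aisha₄.
*Carmen₁* c-commands the pronoun but from outside its binding domain, and is not c-commanded by it → coindexation permitted.
*Odette₂* and the pronoun do not c-command one another → neither Principle B nor Principle C is at stake; coindexation permitted.
*[Odette₂'s sister]₃* c-commands the pronoun but from outside its binding domain, and is not c-commanded by it → coindexation permitted.
*Aisha₄* c-commands the pronoun within its binding domain → coindexation would violate Principle B.
*Lucia₅*: the pronoun c-commands this R-expression → coindexation would violate Principle C on *Lucia₅*.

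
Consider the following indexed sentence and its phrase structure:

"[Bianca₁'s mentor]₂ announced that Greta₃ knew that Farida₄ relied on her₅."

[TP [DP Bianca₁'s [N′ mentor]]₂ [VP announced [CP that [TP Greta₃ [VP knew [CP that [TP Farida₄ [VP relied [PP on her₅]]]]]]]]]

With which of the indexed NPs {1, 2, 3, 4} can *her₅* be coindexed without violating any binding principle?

*her* is a pronoun, so Principle B applies: it must be free in its binding domain.
Binding domain of *her₅*: the embedded TP, whose subject is Farida₄.
*Bianca₁* and the pronoun do not c-command one another → neither Principle B nor Principle C is at stake; coindexation permitted.
*[Bianca₁'s mentor]₂* c-commands the pronoun but from outside its binding domain, and is not c-commanded by it → coindexation permitted.
*Greta₃* c-commands the pronoun but from outside its binding domain, and is not c-commanded by it → coindexation permitted.
*Farida₄* c-commands the pronoun within its binding domain → coindexation would violate Principle B.

{1, 2, 3}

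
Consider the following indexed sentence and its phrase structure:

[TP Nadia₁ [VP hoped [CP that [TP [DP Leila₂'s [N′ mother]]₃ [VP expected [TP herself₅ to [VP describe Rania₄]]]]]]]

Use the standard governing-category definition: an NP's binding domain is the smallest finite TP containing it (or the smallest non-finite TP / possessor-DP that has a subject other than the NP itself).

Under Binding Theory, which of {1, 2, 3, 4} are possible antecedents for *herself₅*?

{3}

*herself* is an anaphor, so Principle A applies: it must be bound in its binding domain.
Binding domain of *herself₅*: the embedded TP, whose subject is [Leila₂'s mother]₃.
*Nadia₁* c-commands the anaphor but is outside its binding domain → cannot satisfy Principle A.
*Leila₂* does not c-command the anaphor → cannot bind it.
*[Leila₂'s mother]₃* c-commands the anaphor within its binding domain → licit binder.
*Rania₄* does not c-command the anaphor → cannot bind it.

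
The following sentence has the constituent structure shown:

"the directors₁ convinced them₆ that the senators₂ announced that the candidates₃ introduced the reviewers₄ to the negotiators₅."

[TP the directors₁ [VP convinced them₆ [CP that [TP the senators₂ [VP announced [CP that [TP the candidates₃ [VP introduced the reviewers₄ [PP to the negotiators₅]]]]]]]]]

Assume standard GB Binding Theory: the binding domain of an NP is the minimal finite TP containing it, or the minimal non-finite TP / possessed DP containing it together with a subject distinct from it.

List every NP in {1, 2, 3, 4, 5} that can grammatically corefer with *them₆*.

none

*them* is a pronoun, so Principle B applies: it must be free in its binding domain.
Binding domain of *them₆*: the matrix TP, whose subject is the directors₁.
*the directors₁* c-commands the pronoun within its binding domain → coindexation would violate Principle B.
*the senators₂*: the pronoun c-commands this R-expression → coindexation would violate Principle C on *the senators₂*.
*the candidates₃*: the pronoun c-commands this R-expression → coindexation would violate Principle C on *the candidates₃*.
*the reviewers₄*: the pronoun c-commands this R-expression → coindexation would violate Principle C on *the reviewers₄*.
*the negotiators₅*: the pronoun c-commands this R-expression → coindexation would violate Principle C on *the negotiators₅*.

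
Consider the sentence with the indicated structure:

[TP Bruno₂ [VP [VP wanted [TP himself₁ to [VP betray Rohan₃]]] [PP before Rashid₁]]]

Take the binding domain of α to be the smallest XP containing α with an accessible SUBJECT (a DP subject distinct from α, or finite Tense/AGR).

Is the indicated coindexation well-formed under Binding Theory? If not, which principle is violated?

The two coindexed NPs are *Rashid₁* and *himself₁*.
*himself₁* is an anaphor. Principle A requires it to be bound within its binding domain — the matrix TP, whose subject is Bruno₂.
Within that domain it is c-commanded by *Bruno₂*, which does not share its index.
*Rashid₁* does not c-command the anaphor at all.
The anaphor is unbound in its domain → Principle A violation.

Principle A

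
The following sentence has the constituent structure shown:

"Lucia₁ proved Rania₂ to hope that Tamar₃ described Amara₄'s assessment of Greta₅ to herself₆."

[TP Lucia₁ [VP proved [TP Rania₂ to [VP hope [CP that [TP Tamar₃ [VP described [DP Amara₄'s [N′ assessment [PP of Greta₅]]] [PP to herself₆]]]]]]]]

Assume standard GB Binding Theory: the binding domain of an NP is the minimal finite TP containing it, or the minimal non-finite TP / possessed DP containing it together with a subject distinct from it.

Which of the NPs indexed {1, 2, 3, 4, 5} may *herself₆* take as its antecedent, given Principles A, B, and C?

{3}

*herself* is an anaphor, so Principle A applies: it must be bound in its binding domain.
Binding domain of *herself₆*: the embedded TP, whose subject is Tamar₃.
*Lucia₁* c-commands the anaphor but is outside its binding domain → cannot satisfy Principle A.
*Rania₂* c-commands the anaphor but is outside its binding domain → cannot satisfy Principle A.
*Tamar₃* c-commands the anaphor within its binding domain → licit binder.
*Amara₄* does not c-command the anaphor → cannot bind it.
*Greta₅* does not c-command the anaphor → cannot bind it.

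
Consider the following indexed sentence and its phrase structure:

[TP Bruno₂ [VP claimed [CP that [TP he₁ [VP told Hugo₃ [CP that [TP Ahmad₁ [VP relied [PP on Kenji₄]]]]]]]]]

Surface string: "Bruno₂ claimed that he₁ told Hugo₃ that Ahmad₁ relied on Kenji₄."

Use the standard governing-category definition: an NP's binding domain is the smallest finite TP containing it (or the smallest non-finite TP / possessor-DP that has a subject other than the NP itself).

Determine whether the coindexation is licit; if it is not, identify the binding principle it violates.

The two coindexed NPs are *he₁* and *Ahmad₁*.
*Ahmad₁* is an R-expression. Principle C requires it to be free everywhere.
*he₁* c-commands it and carries the same index.
The R-expression is bound → Principle C violation.

Principle C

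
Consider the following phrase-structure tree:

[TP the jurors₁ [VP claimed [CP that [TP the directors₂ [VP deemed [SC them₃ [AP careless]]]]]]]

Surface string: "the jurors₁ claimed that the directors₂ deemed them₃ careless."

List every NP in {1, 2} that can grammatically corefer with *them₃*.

{1}

*them* is a pronoun, so Principle B applies: it must be free in its binding domain.
Binding domain of *them₃*: the embedded TP, whose subject is the directors₂.
*the jurors₁* c-commands the pronoun but from outside its binding domain, and is not c-commanded by it → coindexation permitted.
*the directors₂* c-commands the pronoun within its binding domain → coindexation would violate Principle B.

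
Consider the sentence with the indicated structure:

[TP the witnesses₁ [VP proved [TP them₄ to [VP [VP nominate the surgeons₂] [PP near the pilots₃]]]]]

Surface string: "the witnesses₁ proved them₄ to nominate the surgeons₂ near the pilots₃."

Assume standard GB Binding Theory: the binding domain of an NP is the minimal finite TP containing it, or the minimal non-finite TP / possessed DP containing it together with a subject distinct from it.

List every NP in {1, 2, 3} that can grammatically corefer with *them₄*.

none

*them* is a pronoun, so Principle B applies: it must be free in its binding domain.
Binding domain of *them₄*: the matrix TP, whose subject is the witnesses₁.
*the witnesses₁* c-commands the pronoun within its binding domain → coindexation would violate Principle B.
*the surgeons₂*: the pronoun c-commands this R-expression → coindexation would violate Principle C on *the surgeons₂*.
*the pilots₃*: the pronoun c-commands this R-expression → coindexation would violate Principle C on *the pilots₃*.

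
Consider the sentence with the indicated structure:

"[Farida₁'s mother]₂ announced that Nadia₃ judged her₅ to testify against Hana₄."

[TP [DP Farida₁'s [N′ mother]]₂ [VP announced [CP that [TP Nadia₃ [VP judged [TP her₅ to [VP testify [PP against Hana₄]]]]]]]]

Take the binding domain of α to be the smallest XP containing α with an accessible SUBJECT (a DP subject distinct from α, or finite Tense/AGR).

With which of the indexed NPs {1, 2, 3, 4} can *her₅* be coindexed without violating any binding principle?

{1, 2}

*her* is a pronoun, so Principle B applies: it must be free in its binding domain.
Binding domain of *her₅*: the embedded TP, whose subject is Nadia₃.
*Farida₁* and the pronoun do not c-command one another → neither Principle B nor Principle C is at stake; coindexation permitted.
*[Farida₁'s mother]₂* c-commands the pronoun but from outside its binding domain, and is not c-commanded by it → coindexation permitted.
*Nadia₃* c-commands the pronoun within its binding domain → coindexation would violate Principle B.
*Hana₄*: the pronoun c-commands this R-expression → coindexation would violate Principle C on *Hana₄*.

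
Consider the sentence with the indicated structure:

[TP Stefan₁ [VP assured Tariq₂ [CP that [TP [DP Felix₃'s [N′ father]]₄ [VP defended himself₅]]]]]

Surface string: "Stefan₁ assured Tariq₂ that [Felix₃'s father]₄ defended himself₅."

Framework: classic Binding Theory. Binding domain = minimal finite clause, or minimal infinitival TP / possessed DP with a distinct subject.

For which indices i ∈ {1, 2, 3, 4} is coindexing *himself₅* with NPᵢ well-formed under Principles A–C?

{4}

*himself* is an anaphor, so Principle A applies: it must be bound in its binding domain.
Binding domain of *himself₅*: the embedded TP, whose subject is [Felix₃'s father]₄.
*Stefan₁* c-commands the anaphor but is outside its binding domain → cannot satisfy Principle A.
*Tariq₂* c-commands the anaphor but is outside its binding domain → cannot satisfy Principle A.
*Felix₃* does not c-command the anaphor → cannot bind it.
*[Felix₃'s father]₄* c-commands the anaphor within its binding domain → licit binder.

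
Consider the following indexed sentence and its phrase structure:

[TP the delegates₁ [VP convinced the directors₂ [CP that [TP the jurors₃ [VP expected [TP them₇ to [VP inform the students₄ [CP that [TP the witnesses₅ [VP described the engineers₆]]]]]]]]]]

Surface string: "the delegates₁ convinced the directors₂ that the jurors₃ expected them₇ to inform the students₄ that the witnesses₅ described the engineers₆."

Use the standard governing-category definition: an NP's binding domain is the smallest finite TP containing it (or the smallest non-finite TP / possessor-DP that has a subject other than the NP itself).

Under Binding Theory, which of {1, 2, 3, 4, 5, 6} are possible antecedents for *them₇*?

{1, 2}

*them* is a pronoun, so Principle B applies: it must be free in its binding domain.
Binding domain of *them₇*: the embedded TP, whose subject is the jurors₃.
*the delegates₁* c-commands the pronoun but from outside its binding domain, and is not c-commanded by it → coindexation permitted.
*the directors₂* c-commands the pronoun but from outside its binding domain, and is not c-commanded by it → coindexation permitted.
*the jurors₃* c-commands the pronoun within its binding domain → coindexation would violate Principle B.
*the students₄*: the pronoun c-commands this R-expression → coindexation would violate Principle C on *the students₄*.
*the witnesses₅*: the pronoun c-commands this R-expression → coindexation would violate Principle C on *the witnesses₅*.
*the engineers₆*: the pronoun c-commands this R-expression → coindexation would violate Principle C on *the engineers₆*.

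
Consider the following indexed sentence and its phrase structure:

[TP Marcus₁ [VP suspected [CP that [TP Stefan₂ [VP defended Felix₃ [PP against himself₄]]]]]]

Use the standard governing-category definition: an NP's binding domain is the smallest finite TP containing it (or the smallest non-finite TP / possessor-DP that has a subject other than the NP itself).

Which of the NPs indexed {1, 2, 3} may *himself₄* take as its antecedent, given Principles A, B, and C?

{2, 3}

*himself* is an anaphor, so Principle A applies: it must be bound in its binding domain.
Binding domain of *himself₄*: the embedded TP, whose subject is Stefan₂.
*Marcus₁* c-commands the anaphor but is outside its binding domain → cannot satisfy Principle A.
*Stefan₂* c-commands the anaphor within its binding domain → licit binder.
*Felix₃* c-commands the anaphor within its binding domain → licit binder.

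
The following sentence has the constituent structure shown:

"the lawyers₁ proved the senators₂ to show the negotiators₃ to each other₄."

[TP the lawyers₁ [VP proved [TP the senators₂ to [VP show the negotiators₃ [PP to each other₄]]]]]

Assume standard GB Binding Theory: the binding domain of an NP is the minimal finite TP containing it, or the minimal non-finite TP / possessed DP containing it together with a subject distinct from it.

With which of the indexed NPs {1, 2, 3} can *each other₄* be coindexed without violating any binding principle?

{2, 3}

*each other* is an anaphor, so Principle A applies: it must be bound in its binding domain.
Binding domain of *each other₄*: the embedded TP, whose subject is the senators₂.
*the lawyers₁* c-commands the anaphor but is outside its binding domain → cannot satisfy Principle A.
*the senators₂* c-commands the anaphor within its binding domain → licit binder.
*the negotiators₃* c-commands the anaphor within its binding domain → licit binder.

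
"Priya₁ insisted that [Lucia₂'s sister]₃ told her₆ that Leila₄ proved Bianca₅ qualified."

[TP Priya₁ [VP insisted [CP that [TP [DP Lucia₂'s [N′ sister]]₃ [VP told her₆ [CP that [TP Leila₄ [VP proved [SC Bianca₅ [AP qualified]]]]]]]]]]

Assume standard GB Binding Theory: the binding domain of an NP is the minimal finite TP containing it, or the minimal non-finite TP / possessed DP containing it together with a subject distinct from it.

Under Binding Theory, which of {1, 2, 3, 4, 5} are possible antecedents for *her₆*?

{1, 2}

*her* is a pronoun, so Principle B applies: it must be free in its binding domain.
Binding domain of *her₆*: the embedded TP, whose subject is [Lucia₂'s sister]₃.
*Priya₁* c-commands the pronoun but from outside its binding domain, and is not c-commanded by it → coindexation permitted.
*Lucia₂* and the pronoun do not c-command one another → neither Principle B nor Principle C is at stake; coindexation permitted.
*[Lucia₂'s sister]₃* c-commands the pronoun within its binding domain → coindexation would violate Principle B.
*Leila₄*: the pronoun c-commands this R-expression → coindexation would violate Principle C on *Leila₄*.
*Bianca₅*: the pronoun c-commands this R-expression → coindexation would violate Principle C on *Bianca₅*.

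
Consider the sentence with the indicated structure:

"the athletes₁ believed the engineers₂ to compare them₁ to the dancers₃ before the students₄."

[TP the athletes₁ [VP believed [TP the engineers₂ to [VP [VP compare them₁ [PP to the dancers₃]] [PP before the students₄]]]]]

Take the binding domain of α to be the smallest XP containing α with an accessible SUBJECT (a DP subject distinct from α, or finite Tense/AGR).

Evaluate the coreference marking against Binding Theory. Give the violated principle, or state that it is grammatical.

grammatical

The two coindexed NPs are *the athletes₁* and *them₁*.
*them₁* is a pronoun; its binding domain is the embedded TP, whose subject is the engineers₂. Within that domain it is c-commanded only by *the engineers₂*, which carries a different index — the pronoun is free locally, so Principle B holds.
*the athletes₁* is an R-expression; *them₁* does not c-command it, and no other NP shares its index, so Principle C is satisfied.
All principles are respected.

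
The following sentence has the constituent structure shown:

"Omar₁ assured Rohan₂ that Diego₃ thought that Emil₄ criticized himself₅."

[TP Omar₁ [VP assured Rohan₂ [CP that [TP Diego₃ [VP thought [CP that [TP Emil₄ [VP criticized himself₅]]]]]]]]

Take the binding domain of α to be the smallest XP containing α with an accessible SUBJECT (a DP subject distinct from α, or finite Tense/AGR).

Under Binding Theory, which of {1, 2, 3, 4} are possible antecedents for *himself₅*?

*himself* is an anaphor, so Principle A applies: it must be bound in its binding domain.
Binding domain of *himself₅*: the embedded TP, whose subject is Emil₄.
*Omar₁* c-commands the anaphor but is outside its binding domain → cannot satisfy Principle A.
*Rohan₂* c-commands the anaphor but is outside its binding domain → cannot satisfy Principle A.
*Diego₃* c-commands the anaphor but is outside its binding domain → cannot satisfy Principle A.
*Emil₄* c-commands the anaphor within its binding domain → licit binder.

{4}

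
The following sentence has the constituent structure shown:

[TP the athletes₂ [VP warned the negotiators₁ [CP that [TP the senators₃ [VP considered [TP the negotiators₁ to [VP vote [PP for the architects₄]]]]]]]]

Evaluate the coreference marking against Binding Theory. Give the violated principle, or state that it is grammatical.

The two coindexed NPs are *the negotiators₁* (the lower occurrence) and *the negotiators₁* (the higher occurrence).
*the negotiators₁* (the lower occurrence) is an R-expression. Principle C requires it to be free everywhere.
*the negotiators₁* (the higher occurrence) c-commands it and carries the same index.
The R-expression is bound → Principle C violation.

Principle C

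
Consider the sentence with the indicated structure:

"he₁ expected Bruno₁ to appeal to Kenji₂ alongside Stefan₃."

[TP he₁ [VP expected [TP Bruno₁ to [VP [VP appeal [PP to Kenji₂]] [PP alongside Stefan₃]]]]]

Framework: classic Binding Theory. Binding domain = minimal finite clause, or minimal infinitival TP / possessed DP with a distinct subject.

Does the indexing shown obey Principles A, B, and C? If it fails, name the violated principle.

The two coindexed NPs are *he₁* and *Bruno₁*.
*Bruno₁* is an R-expression. Principle C requires it to be free everywhere.
*he₁* c-commands it and carries the same index.
The R-expression is bound → Principle C violation.

Principle C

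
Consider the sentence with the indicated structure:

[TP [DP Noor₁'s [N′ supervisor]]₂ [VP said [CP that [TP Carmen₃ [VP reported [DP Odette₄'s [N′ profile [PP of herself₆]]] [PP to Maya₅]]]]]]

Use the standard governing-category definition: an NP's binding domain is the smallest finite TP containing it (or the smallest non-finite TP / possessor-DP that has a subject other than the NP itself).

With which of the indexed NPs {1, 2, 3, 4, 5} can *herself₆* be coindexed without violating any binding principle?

{4}

*herself* is an anaphor, so Principle A applies: it must be bound in its binding domain.
Binding domain of *herself₆*: the possessed DP, whose subject is Odette₄.
*Noor₁* does not c-command the anaphor → cannot bind it.
*[Noor₁'s supervisor]₂* c-commands the anaphor but is outside its binding domain → cannot satisfy Principle A.
*Carmen₃* c-commands the anaphor but is outside its binding domain → cannot satisfy Principle A.
*Odette₄* c-commands the anaphor within its binding domain → licit binder.
*Maya₅* does not c-command the anaphor → cannot bind it.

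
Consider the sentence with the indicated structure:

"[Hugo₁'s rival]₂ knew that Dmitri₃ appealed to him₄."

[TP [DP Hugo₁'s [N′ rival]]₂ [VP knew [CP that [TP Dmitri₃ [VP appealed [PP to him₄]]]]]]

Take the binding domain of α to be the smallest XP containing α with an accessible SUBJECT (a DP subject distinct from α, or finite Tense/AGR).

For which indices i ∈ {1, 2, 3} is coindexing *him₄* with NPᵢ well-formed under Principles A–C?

*him* is a pronoun, so Principle B applies: it must be free in its binding domain.
Binding domain of *him₄*: the embedded TP, whose subject is Dmitri₃.
*Hugo₁* and the pronoun do not c-command one another → neither Principle B nor Principle C is at stake; coindexation permitted.
*[Hugo₁'s rival]₂* c-commands the pronoun but from outside its binding domain, and is not c-commanded by it → coindexation permitted.
*Dmitri₃* c-commands the pronoun within its binding domain → coindexation would violate Principle B.

{1, 2}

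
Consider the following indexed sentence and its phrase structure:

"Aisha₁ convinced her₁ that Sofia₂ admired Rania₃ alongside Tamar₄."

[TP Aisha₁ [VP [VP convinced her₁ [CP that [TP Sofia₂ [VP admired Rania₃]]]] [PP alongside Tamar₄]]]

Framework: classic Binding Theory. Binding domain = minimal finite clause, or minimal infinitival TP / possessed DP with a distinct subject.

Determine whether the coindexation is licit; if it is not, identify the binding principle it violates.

Principle B

The two coindexed NPs are *Aisha₁* and *her₁*.
*her₁* is a pronoun. Its binding domain is the matrix TP, whose subject is Aisha₁.
*Aisha₁* c-commands it within that domain and carries the same index.
The pronoun is locally bound → Principle B violation.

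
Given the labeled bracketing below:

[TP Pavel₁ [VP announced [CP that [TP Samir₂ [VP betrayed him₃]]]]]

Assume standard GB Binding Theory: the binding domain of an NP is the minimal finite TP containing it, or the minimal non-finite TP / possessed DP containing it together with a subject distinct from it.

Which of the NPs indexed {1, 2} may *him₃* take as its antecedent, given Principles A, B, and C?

{1}

*him* is a pronoun, so Principle B applies: it must be free in its binding domain.
Binding domain of *him₃*: the embedded TP, whose subject is Samir₂.
*Pavel₁* c-commands the pronoun but from outside its binding domain, and is not c-commanded by it → coindexation permitted.
*Samir₂* c-commands the pronoun within its binding domain → coindexation would violate Principle B.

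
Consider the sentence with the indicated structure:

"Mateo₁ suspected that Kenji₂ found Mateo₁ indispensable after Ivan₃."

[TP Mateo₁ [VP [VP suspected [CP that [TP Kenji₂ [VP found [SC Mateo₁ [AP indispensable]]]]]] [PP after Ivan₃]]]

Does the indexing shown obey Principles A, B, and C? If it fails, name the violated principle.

Principle C

The two coindexed NPs are *Mateo₁* (the lower occurrence) and *Mateo₁* (the higher occurrence).
*Mateo₁* (the lower occurrence) is an R-expression. Principle C requires it to be free everywhere.
*Mateo₁* (the higher occurrence) c-commands it and carries the same index.
The R-expression is bound → Principle C violation.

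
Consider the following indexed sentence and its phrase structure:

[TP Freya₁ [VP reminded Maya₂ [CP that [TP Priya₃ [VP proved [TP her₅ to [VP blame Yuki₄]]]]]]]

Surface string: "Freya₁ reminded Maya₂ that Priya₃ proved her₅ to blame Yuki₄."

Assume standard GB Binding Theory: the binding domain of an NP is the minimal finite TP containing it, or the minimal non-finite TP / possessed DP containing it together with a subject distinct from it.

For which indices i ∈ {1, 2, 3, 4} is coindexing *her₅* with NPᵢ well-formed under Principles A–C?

{1, 2}

*her* is a pronoun, so Principle B applies: it must be free in its binding domain.
Binding domain of *her₅*: the embedded TP, whose subject is Priya₃.
*Freya₁* c-commands the pronoun but from outside its binding domain, and is not c-commanded by it → coindexation permitted.
*Maya₂* c-commands the pronoun but from outside its binding domain, and is not c-commanded by it → coindexation permitted.
*Priya₃* c-commands the pronoun within its binding domain → coindexation would violate Principle B.
*Yuki₄*: the pronoun c-commands this R-expression → coindexation would violate Principle C on *Yuki₄*.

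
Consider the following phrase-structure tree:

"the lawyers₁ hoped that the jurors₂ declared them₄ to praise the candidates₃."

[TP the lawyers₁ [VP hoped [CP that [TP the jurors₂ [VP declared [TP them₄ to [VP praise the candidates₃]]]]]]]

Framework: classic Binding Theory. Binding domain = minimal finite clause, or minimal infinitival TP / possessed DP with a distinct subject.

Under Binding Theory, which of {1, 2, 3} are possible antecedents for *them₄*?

{1}

*them* is a pronoun, so Principle B applies: it must be free in its binding domain.
Binding domain of *them₄*: the embedded TP, whose subject is the jurors₂.
*the lawyers₁* c-commands the pronoun but from outside its binding domain, and is not c-commanded by it → coindexation permitted.
*the jurors₂* c-commands the pronoun within its binding domain → coindexation would violate Principle B.
*the candidates₃*: the pronoun c-commands this R-expression → coindexation would violate Principle C on *the candidates₃*.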